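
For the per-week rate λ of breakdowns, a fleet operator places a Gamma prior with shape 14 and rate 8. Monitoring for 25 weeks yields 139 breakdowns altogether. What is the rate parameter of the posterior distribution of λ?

33

Total count 139 over total exposure 25 weeks.
Gamma(α, β) with Poisson data over total exposure Σt gives posterior Gamma(α+Σx, β+Σt) = Gamma(153, 33).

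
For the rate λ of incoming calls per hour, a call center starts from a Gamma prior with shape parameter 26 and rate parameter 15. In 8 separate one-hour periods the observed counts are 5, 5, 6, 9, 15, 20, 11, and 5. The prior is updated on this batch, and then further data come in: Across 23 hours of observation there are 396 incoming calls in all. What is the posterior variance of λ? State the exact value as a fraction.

Total count: 5 + 5 + 6 + 9 + 15 + 20 + 11 + 5 = 76.
Total exposure: 8 hours.
After the first batch: Gamma(26 + 76, 15 + 8) = Gamma(102, 23).
Total count 396 over total exposure 23 hours.
After the second batch: Gamma(102 + 396, 23 + 23) = Gamma(498, 46).
Posterior variance = α'/β'² = 498/2116 = 249/1058.

249/1058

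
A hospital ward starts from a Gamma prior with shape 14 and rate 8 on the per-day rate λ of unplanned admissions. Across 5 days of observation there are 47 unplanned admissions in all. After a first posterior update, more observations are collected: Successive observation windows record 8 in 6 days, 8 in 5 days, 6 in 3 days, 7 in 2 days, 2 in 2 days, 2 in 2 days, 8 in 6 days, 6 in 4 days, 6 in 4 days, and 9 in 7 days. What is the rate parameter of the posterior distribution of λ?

54

Total count 47 over total exposure 5 days.
After the first batch: Gamma(14 + 47, 8 + 5) = Gamma(61, 13).
Total count: 8 + 8 + 6 + 7 + 2 + 2 + 8 + 6 + 6 + 9 = 62.
Total exposure: 6 + 5 + 3 + 2 + 2 + 2 + 6 + 4 + 4 + 7 = 41 days.
After the second batch: Gamma(61 + 62, 13 + 41) = Gamma(123, 54).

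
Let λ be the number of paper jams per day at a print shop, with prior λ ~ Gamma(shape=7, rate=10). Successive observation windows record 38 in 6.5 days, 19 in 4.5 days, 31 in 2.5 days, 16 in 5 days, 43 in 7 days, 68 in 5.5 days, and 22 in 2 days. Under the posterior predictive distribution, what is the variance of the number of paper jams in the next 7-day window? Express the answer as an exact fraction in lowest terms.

85400/1849

Total count: 38 + 19 + 31 + 16 + 43 + 68 + 22 = 237.
Total exposure: 6.5 + 4.5 + 2.5 + 5 + 7 + 5.5 + 2 = 33 days.
Gamma(α, β) with Poisson data over total exposure Σt gives posterior Gamma(α+Σx, β+Σt) = Gamma(244, 43).
The posterior predictive for a window of length T is Negative Binomial with variance T·α'·(β'+T)/β'² = 7·244·50/1849 = 85400/1849.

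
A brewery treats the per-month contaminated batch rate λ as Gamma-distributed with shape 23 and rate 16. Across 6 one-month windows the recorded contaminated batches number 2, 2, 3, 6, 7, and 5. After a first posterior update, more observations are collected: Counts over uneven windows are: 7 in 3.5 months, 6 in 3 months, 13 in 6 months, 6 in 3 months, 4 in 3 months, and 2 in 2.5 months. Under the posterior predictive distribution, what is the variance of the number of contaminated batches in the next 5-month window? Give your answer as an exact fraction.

480/43

Total count: 2 + 2 + 3 + 6 + 7 + 5 = 25.
Total exposure: 6 months.
After the first batch: Gamma(23 + 25, 16 + 6) = Gamma(48, 22).
Total count: 7 + 6 + 13 + 6 + 4 + 2 = 38.
Total exposure: 3.5 + 3 + 6 + 3 + 3 + 2.5 = 21 months.
After the second batch: Gamma(48 + 38, 22 + 21) = Gamma(86, 43).
The posterior predictive for a window of length T is Negative Binomial with variance T·α'·(β'+T)/β'² = 5·86·48/1849 = 480/43.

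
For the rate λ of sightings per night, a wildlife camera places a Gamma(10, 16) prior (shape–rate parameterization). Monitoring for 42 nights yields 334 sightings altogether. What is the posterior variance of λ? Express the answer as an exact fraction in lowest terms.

Total count 334 over total exposure 42 nights.
The Gamma prior is conjugate for the Poisson rate, so λ | data ~ Gamma(10+334, 16+42) = Gamma(344, 58).
Posterior variance = α'/β'² = 344/3364 = 86/841.

86/841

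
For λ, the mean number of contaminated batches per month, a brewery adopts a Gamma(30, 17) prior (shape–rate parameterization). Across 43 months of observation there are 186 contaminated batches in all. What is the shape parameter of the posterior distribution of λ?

Total count 186 over total exposure 43 months.
The Gamma prior is conjugate for the Poisson rate, so λ | data ~ Gamma(30+186, 17+43) = Gamma(216, 60).

216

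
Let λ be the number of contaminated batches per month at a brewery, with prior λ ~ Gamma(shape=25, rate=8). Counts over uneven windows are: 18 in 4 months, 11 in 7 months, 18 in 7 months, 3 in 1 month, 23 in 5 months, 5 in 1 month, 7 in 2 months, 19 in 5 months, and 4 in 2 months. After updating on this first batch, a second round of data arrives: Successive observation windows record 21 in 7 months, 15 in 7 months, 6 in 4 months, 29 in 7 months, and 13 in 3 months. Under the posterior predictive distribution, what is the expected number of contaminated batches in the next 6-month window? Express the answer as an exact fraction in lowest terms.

Total count: 18 + 11 + 18 + 3 + 23 + 5 + 7 + 19 + 4 = 108.
Total exposure: 4 + 7 + 7 + 1 + 5 + 1 + 2 + 5 + 2 = 34 months.
After the first batch: Gamma(25 + 108, 8 + 34) = Gamma(133, 42).
Total count: 21 + 15 + 6 + 29 + 13 = 84.
Total exposure: 7 + 7 + 4 + 7 + 3 = 28 months.
After the second batch: Gamma(133 + 84, 42 + 28) = Gamma(217, 70).
Predictive mean over a 6-month window = T·E[λ|data] = 6·217/70 = 93/5.

93/5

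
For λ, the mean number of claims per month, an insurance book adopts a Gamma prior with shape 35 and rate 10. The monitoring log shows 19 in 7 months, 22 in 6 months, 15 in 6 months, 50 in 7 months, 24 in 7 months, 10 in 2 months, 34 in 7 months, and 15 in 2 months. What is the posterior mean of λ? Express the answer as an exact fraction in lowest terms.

112/27

Total count: 19 + 22 + 15 + 50 + 24 + 10 + 34 + 15 = 189.
Total exposure: 7 + 6 + 6 + 7 + 7 + 2 + 7 + 2 = 44 months.
Posterior: α' = 35 + 189 = 224, β' = 10 + 44 = 54.
Posterior mean = α'/β' = 224/54 = 112/27.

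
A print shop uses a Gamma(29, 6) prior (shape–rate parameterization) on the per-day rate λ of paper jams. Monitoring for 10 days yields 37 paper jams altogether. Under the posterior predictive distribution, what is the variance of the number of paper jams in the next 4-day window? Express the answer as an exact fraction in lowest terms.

Total count 37 over total exposure 10 days.
Posterior: α' = 29 + 37 = 66, β' = 6 + 10 = 16.
The posterior predictive for a window of length T is Negative Binomial with variance T·α'·(β'+T)/β'² = 4·66·20/256 = 165/8.

165/8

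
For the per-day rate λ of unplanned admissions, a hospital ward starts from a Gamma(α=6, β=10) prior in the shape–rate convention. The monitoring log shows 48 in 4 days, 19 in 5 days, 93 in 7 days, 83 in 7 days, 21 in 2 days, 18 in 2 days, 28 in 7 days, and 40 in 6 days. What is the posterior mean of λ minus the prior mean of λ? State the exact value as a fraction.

Total count: 48 + 19 + 93 + 83 + 21 + 18 + 28 + 40 = 350.
Total exposure: 4 + 5 + 7 + 7 + 2 + 2 + 7 + 6 = 40 days.
Gamma(α, β) with Poisson data over total exposure Σt gives posterior Gamma(α+Σx, β+Σt) = Gamma(356, 50).
Posterior mean = 356/50 = 178/25; prior mean = 6/10 = 3/5. Difference = 178/25 − 3/5 = 163/25.

163/25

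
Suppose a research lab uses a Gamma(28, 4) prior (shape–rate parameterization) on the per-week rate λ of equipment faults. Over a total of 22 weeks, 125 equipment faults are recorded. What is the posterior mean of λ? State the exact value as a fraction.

153/26

Total count 125 over total exposure 22 weeks.
Posterior: α' = 28 + 125 = 153, β' = 4 + 22 = 26.
Posterior mean = α'/β' = 153/26.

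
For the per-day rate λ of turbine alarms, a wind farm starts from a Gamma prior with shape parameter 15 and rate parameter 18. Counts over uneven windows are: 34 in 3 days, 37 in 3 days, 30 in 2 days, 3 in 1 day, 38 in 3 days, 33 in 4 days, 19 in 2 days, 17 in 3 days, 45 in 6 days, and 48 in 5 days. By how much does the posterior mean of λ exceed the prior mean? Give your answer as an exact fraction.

Total count: 34 + 37 + 30 + 3 + 38 + 33 + 19 + 17 + 45 + 48 = 304.
Total exposure: 3 + 3 + 2 + 1 + 3 + 4 + 2 + 3 + 6 + 5 = 32 days.
Posterior: α' = 15 + 304 = 319, β' = 18 + 32 = 50.
Posterior mean = 319/50 = 319/50; prior mean = 15/18 = 5/6. Difference = 319/50 − 5/6 = 416/75.

416/75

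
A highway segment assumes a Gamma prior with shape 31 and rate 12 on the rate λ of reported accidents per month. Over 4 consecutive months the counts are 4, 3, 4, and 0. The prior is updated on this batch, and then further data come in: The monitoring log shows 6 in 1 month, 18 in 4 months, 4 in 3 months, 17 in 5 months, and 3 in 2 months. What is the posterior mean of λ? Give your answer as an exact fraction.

Total count: 4 + 3 + 4 + 0 = 11.
Total exposure: 4 months.
After the first batch: Gamma(31 + 11, 12 + 4) = Gamma(42, 16).
Total count: 6 + 18 + 4 + 17 + 3 = 48.
Total exposure: 1 + 4 + 3 + 5 + 2 = 15 months.
After the second batch: Gamma(42 + 48, 16 + 15) = Gamma(90, 31).
Posterior mean = α'/β' = 90/31.

90/31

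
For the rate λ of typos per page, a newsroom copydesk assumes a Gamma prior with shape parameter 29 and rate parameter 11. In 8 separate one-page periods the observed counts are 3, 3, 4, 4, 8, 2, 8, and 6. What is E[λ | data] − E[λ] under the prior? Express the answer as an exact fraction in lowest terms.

Total count: 3 + 3 + 4 + 4 + 8 + 2 + 8 + 6 = 38.
Total exposure: 8 pages.
Posterior: α' = 29 + 38 = 67, β' = 11 + 8 = 19.
Posterior mean = 67/19 = 67/19; prior mean = 29/11 = 29/11. Difference = 67/19 − 29/11 = 186/209.

186/209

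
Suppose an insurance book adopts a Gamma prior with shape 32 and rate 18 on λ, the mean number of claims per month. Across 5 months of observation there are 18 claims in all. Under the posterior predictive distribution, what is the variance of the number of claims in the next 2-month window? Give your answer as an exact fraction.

Total count 18 over total exposure 5 months.
Posterior: α' = 32 + 18 = 50, β' = 18 + 5 = 23.
The posterior predictive for a window of length T is Negative Binomial with variance T·α'·(β'+T)/β'² = 2·50·25/529 = 2500/529.

2500/529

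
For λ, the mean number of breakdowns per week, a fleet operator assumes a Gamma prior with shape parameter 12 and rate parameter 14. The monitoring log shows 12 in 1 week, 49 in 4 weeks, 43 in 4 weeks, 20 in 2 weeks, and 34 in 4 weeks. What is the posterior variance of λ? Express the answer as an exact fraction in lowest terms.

170/841

Total count: 12 + 49 + 43 + 20 + 34 = 158.
Total exposure: 1 + 4 + 4 + 2 + 4 = 15 weeks.
The Gamma prior is conjugate for the Poisson rate, so λ | data ~ Gamma(12+158, 14+15) = Gamma(170, 29).
Posterior variance = α'/β'² = 170/841.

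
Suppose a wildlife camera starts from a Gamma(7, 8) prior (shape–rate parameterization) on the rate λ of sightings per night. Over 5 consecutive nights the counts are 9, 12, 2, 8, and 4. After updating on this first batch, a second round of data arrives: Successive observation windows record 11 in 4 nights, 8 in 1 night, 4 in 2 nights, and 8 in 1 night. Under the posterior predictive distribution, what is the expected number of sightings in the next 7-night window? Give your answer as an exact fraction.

Total count: 9 + 12 + 2 + 8 + 4 = 35.
Total exposure: 5 nights.
After the first batch: Gamma(7 + 35, 8 + 5) = Gamma(42, 13).
Total count: 11 + 8 + 4 + 8 = 31.
Total exposure: 4 + 1 + 2 + 1 = 8 nights.
After the second batch: Gamma(42 + 31, 13 + 8) = Gamma(73, 21).
Predictive mean over a 7-night window = T·E[λ|data] = 7·73/21 = 73/3.

73/3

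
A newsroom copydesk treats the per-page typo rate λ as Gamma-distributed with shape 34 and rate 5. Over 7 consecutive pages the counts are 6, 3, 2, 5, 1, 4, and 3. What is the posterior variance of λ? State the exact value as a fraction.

Total count: 6 + 3 + 2 + 5 + 1 + 4 + 3 = 24.
Total exposure: 7 pages.
Posterior: α' = 34 + 24 = 58, β' = 5 + 7 = 12.
Posterior variance = α'/β'² = 58/144 = 29/72.

29/72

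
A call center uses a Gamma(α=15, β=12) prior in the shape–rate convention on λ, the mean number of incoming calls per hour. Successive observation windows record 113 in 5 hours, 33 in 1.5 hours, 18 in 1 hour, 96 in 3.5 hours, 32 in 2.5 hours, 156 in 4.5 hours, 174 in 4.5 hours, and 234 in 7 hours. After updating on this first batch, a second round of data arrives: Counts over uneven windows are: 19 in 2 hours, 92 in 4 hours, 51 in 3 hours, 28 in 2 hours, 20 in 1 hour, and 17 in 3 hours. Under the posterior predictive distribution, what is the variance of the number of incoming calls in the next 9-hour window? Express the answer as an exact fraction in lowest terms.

Total count: 113 + 33 + 18 + 96 + 32 + 156 + 174 + 234 = 856.
Total exposure: 5 + 1.5 + 1 + 3.5 + 2.5 + 4.5 + 4.5 + 7 = 29.5 hours.
After the first batch: Gamma(15 + 856, 12 + 29.5) = Gamma(871, 83/2).
Total count: 19 + 92 + 51 + 28 + 20 + 17 = 227.
Total exposure: 2 + 4 + 3 + 2 + 1 + 3 = 15 hours.
After the second batch: Gamma(871 + 227, 83/2 + 15) = Gamma(1098, 113/2).
The posterior predictive for a window of length T is Negative Binomial with variance T·α'·(β'+T)/β'² = 9·1098·(131/2)/(12769/4) = 2589084/12769.

2589084/12769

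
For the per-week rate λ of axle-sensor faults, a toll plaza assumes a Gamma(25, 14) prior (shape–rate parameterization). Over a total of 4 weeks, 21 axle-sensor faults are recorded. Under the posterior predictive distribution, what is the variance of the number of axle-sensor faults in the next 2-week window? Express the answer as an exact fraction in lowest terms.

460/81

Total count 21 over total exposure 4 weeks.
Gamma(α, β) with Poisson data over total exposure Σt gives posterior Gamma(α+Σx, β+Σt) = Gamma(46, 18).
The posterior predictive for a window of length T is Negative Binomial with variance T·α'·(β'+T)/β'² = 2·46·20/324 = 460/81.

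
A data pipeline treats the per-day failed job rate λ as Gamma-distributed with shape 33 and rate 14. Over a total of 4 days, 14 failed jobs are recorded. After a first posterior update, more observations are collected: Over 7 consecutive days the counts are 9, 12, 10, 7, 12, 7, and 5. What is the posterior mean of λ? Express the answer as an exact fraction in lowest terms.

109/25

Total count 14 over total exposure 4 days.
After the first batch: Gamma(33 + 14, 14 + 4) = Gamma(47, 18).
Total count: 9 + 12 + 10 + 7 + 12 + 7 + 5 = 62.
Total exposure: 7 days.
After the second batch: Gamma(47 + 62, 18 + 7) = Gamma(109, 25).
Posterior mean = α'/β' = 109/25.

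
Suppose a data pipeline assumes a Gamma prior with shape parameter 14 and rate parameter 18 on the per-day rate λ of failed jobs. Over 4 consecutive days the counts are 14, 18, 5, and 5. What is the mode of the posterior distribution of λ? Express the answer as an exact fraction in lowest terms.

Total count: 14 + 18 + 5 + 5 = 42.
Total exposure: 4 days.
By Gamma–Poisson conjugacy, the posterior is Gamma(α + Σx, β + Σt) = Gamma(14 + 42, 18 + 4) = Gamma(56, 22).
Posterior mode = (α'−1)/β' = 55/22 = 5/2.

5/2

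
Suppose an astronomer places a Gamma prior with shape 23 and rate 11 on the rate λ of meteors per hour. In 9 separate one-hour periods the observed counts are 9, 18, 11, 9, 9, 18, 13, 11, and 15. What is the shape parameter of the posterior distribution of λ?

Total count: 9 + 18 + 11 + 9 + 9 + 18 + 13 + 11 + 15 = 113.
Total exposure: 9 hours.
The Gamma prior is conjugate for the Poisson rate, so λ | data ~ Gamma(23+113, 11+9) = Gamma(136, 20).

136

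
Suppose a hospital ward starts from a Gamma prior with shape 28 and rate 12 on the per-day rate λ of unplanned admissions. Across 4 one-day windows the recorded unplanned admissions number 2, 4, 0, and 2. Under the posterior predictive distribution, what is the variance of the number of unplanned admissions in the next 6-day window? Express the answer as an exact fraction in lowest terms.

Total count: 2 + 4 + 0 + 2 = 8.
Total exposure: 4 days.
The Gamma prior is conjugate for the Poisson rate, so λ | data ~ Gamma(28+8, 12+4) = Gamma(36, 16).
The posterior predictive for a window of length T is Negative Binomial with variance T·α'·(β'+T)/β'² = 6·36·22/256 = 297/16.

297/16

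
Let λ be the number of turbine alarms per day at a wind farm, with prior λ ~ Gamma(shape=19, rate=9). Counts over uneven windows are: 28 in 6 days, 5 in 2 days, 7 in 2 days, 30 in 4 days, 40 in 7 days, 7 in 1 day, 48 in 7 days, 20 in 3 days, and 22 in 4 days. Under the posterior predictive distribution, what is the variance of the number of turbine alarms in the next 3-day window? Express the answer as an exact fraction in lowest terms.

Total count: 28 + 5 + 7 + 30 + 40 + 7 + 48 + 20 + 22 = 207.
Total exposure: 6 + 2 + 2 + 4 + 7 + 1 + 7 + 3 + 4 = 36 days.
By Gamma–Poisson conjugacy, the posterior is Gamma(α + Σx, β + Σt) = Gamma(19 + 207, 9 + 36) = Gamma(226, 45).
The posterior predictive for a window of length T is Negative Binomial with variance T·α'·(β'+T)/β'² = 3·226·48/2025 = 3616/225.

3616/225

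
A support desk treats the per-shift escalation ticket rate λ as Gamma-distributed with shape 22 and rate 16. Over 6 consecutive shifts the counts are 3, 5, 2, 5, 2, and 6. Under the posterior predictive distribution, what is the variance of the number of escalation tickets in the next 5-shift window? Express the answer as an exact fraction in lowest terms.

Total count: 3 + 5 + 2 + 5 + 2 + 6 = 23.
Total exposure: 6 shifts.
The Gamma prior is conjugate for the Poisson rate, so λ | data ~ Gamma(22+23, 16+6) = Gamma(45, 22).
The posterior predictive for a window of length T is Negative Binomial with variance T·α'·(β'+T)/β'² = 5·45·27/484 = 6075/484.

6075/484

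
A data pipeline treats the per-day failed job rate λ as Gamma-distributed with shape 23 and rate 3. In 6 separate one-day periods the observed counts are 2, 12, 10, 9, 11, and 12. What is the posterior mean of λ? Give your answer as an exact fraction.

Total count: 2 + 12 + 10 + 9 + 11 + 12 = 56.
Total exposure: 6 days.
Posterior: α' = 23 + 56 = 79, β' = 3 + 6 = 9.
Posterior mean = α'/β' = 79/9.

79/9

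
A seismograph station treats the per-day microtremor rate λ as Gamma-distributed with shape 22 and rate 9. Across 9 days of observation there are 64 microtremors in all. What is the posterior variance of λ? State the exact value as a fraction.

Total count 64 over total exposure 9 days.
By Gamma–Poisson conjugacy, the posterior is Gamma(α + Σx, β + Σt) = Gamma(22 + 64, 9 + 9) = Gamma(86, 18).
Posterior variance = α'/β'² = 86/324 = 43/162.

43/162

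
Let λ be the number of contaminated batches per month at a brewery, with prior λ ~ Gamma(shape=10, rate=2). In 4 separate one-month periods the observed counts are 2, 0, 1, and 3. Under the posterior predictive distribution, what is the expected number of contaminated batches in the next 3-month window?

8

Total count: 2 + 0 + 1 + 3 = 6.
Total exposure: 4 months.
Conjugate update: add total count to the shape and total exposure to the rate, giving Gamma(16, 6).
Predictive mean over a 3-month window = T·E[λ|data] = 3·16/6 = 8.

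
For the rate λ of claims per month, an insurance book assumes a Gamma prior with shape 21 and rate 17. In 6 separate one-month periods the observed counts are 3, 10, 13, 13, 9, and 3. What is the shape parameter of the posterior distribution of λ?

72

Total count: 3 + 10 + 13 + 13 + 9 + 3 = 51.
Total exposure: 6 months.
By Gamma–Poisson conjugacy, the posterior is Gamma(α + Σx, β + Σt) = Gamma(21 + 51, 17 + 6) = Gamma(72, 23).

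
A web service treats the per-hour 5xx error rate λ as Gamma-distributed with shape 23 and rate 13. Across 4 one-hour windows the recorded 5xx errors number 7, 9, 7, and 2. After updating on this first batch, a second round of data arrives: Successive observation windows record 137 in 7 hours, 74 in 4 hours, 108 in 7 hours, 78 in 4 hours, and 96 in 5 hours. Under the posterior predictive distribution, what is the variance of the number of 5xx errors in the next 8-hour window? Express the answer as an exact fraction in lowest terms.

Total count: 7 + 9 + 7 + 2 = 25.
Total exposure: 4 hours.
After the first batch: Gamma(23 + 25, 13 + 4) = Gamma(48, 17).
Total count: 137 + 74 + 108 + 78 + 96 = 493.
Total exposure: 7 + 4 + 7 + 4 + 5 = 27 hours.
After the second batch: Gamma(48 + 493, 17 + 27) = Gamma(541, 44).
The posterior predictive for a window of length T is Negative Binomial with variance T·α'·(β'+T)/β'² = 8·541·52/1936 = 14066/121.

14066/121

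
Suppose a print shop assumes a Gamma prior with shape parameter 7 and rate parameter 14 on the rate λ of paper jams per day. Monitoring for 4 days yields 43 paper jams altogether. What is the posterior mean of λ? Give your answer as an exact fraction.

25/9

Total count 43 over total exposure 4 days.
Gamma(α, β) with Poisson data over total exposure Σt gives posterior Gamma(α+Σx, β+Σt) = Gamma(50, 18).
Posterior mean = α'/β' = 50/18 = 25/9.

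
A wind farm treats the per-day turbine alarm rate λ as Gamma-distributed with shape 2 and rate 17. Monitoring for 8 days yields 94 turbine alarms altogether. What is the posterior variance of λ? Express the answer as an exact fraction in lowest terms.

Total count 94 over total exposure 8 days.
Gamma(α, β) with Poisson data over total exposure Σt gives posterior Gamma(α+Σx, β+Σt) = Gamma(96, 25).
Posterior variance = α'/β'² = 96/625.

96/625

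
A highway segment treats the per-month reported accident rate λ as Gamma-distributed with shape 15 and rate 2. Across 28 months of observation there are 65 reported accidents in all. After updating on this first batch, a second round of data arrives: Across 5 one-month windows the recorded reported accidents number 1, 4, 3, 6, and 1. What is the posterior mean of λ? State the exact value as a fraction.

Total count 65 over total exposure 28 months.
After the first batch: Gamma(15 + 65, 2 + 28) = Gamma(80, 30).
Total count: 1 + 4 + 3 + 6 + 1 = 15.
Total exposure: 5 months.
After the second batch: Gamma(80 + 15, 30 + 5) = Gamma(95, 35).
Posterior mean = α'/β' = 95/35 = 19/7.

19/7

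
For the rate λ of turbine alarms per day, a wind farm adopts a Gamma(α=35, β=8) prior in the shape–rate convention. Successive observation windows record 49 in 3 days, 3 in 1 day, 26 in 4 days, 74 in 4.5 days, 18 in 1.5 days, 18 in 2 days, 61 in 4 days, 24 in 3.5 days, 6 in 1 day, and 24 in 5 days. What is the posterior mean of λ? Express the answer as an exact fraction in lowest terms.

Total count: 49 + 3 + 26 + 74 + 18 + 18 + 61 + 24 + 6 + 24 = 303.
Total exposure: 3 + 1 + 4 + 4.5 + 1.5 + 2 + 4 + 3.5 + 1 + 5 = 29.5 days.
By Gamma–Poisson conjugacy, the posterior is Gamma(α + Σx, β + Σt) = Gamma(35 + 303, 8 + 29.5) = Gamma(338, 75/2).
Posterior mean = α'/β' = 338/(75/2) = 676/75.

676/75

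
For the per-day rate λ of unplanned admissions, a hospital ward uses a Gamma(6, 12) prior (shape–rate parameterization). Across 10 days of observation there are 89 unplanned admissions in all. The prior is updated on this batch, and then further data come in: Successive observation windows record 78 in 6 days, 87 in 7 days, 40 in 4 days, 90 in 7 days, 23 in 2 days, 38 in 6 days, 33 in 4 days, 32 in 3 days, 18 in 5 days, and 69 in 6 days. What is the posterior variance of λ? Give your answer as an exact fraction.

67/576

Total count 89 over total exposure 10 days.
After the first batch: Gamma(6 + 89, 12 + 10) = Gamma(95, 22).
Total count: 78 + 87 + 40 + 90 + 23 + 38 + 33 + 32 + 18 + 69 = 508.
Total exposure: 6 + 7 + 4 + 7 + 2 + 6 + 4 + 3 + 5 + 6 = 50 days.
After the second batch: Gamma(95 + 508, 22 + 50) = Gamma(603, 72).
Posterior variance = α'/β'² = 603/5184 = 67/576.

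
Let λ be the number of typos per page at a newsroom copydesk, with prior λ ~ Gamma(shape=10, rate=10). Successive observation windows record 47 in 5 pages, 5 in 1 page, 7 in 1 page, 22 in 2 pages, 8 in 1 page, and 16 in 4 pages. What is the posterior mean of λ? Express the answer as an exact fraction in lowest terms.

Total count: 47 + 5 + 7 + 22 + 8 + 16 = 105.
Total exposure: 5 + 1 + 1 + 2 + 1 + 4 = 14 pages.
By Gamma–Poisson conjugacy, the posterior is Gamma(α + Σx, β + Σt) = Gamma(10 + 105, 10 + 14) = Gamma(115, 24).
Posterior mean = α'/β' = 115/24.

115/24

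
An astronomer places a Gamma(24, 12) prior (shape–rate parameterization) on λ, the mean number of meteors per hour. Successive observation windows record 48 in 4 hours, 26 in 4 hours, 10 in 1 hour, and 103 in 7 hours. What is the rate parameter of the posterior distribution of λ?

28

Total count: 48 + 26 + 10 + 103 = 187.
Total exposure: 4 + 4 + 1 + 7 = 16 hours.
By Gamma–Poisson conjugacy, the posterior is Gamma(α + Σx, β + Σt) = Gamma(24 + 187, 12 + 16) = Gamma(211, 28).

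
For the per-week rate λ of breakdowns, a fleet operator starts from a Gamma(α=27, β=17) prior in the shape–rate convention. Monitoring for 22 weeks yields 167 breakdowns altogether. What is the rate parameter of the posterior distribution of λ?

Total count 167 over total exposure 22 weeks.
By Gamma–Poisson conjugacy, the posterior is Gamma(α + Σx, β + Σt) = Gamma(27 + 167, 17 + 22) = Gamma(194, 39).

39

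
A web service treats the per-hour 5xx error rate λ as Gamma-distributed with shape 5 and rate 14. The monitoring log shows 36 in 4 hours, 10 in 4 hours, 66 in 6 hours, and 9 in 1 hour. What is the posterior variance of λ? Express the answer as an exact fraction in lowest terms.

126/841

Total count: 36 + 10 + 66 + 9 = 121.
Total exposure: 4 + 4 + 6 + 1 = 15 hours.
By Gamma–Poisson conjugacy, the posterior is Gamma(α + Σx, β + Σt) = Gamma(5 + 121, 14 + 15) = Gamma(126, 29).
Posterior variance = α'/β'² = 126/841.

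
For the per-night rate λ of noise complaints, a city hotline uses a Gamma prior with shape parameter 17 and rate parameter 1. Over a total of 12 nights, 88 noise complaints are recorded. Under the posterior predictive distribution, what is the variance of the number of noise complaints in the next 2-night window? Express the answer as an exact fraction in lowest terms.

Total count 88 over total exposure 12 nights.
The Gamma prior is conjugate for the Poisson rate, so λ | data ~ Gamma(17+88, 1+12) = Gamma(105, 13).
The posterior predictive for a window of length T is Negative Binomial with variance T·α'·(β'+T)/β'² = 2·105·15/169 = 3150/169.

3150/169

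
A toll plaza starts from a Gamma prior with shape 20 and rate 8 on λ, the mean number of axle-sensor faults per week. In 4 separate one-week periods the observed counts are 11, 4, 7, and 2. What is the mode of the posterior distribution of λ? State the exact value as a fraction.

Total count: 11 + 4 + 7 + 2 = 24.
Total exposure: 4 weeks.
Posterior: α' = 20 + 24 = 44, β' = 8 + 4 = 12.
Posterior mode = (α'−1)/β' = 43/12.

43/12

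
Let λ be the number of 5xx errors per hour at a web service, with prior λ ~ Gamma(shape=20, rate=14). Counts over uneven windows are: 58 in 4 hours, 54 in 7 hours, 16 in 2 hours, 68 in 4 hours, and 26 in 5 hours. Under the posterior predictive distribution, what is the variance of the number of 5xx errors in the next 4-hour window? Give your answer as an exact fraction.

2420/81

Total count: 58 + 54 + 16 + 68 + 26 = 222.
Total exposure: 4 + 7 + 2 + 4 + 5 = 22 hours.
The Gamma prior is conjugate for the Poisson rate, so λ | data ~ Gamma(20+222, 14+22) = Gamma(242, 36).
The posterior predictive for a window of length T is Negative Binomial with variance T·α'·(β'+T)/β'² = 4·242·40/1296 = 2420/81.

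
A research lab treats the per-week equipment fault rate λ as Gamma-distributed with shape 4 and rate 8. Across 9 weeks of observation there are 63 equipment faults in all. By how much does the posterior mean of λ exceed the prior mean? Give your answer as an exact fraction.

117/34

Total count 63 over total exposure 9 weeks.
The Gamma prior is conjugate for the Poisson rate, so λ | data ~ Gamma(4+63, 8+9) = Gamma(67, 17).
Posterior mean = 67/17 = 67/17; prior mean = 4/8 = 1/2. Difference = 67/17 − 1/2 = 117/34.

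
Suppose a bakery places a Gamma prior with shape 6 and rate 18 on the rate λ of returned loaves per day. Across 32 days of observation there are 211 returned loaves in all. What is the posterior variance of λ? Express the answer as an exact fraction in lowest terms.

Total count 211 over total exposure 32 days.
Posterior: α' = 6 + 211 = 217, β' = 18 + 32 = 50.
Posterior variance = α'/β'² = 217/2500.

217/2500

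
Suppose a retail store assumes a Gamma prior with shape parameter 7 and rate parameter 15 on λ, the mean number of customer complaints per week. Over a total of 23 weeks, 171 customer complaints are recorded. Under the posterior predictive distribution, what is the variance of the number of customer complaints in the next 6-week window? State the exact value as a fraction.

Total count 171 over total exposure 23 weeks.
Conjugate update: add total count to the shape and total exposure to the rate, giving Gamma(178, 38).
The posterior predictive for a window of length T is Negative Binomial with variance T·α'·(β'+T)/β'² = 6·178·44/1444 = 11748/361.

11748/361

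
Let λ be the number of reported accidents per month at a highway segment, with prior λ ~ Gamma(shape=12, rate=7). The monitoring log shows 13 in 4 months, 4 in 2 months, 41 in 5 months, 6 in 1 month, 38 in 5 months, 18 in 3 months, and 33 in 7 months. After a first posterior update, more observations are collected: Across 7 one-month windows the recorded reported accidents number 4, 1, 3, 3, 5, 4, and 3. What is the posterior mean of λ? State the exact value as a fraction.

Total count: 13 + 4 + 41 + 6 + 38 + 18 + 33 = 153.
Total exposure: 4 + 2 + 5 + 1 + 5 + 3 + 7 = 27 months.
After the first batch: Gamma(12 + 153, 7 + 27) = Gamma(165, 34).
Total count: 4 + 1 + 3 + 3 + 5 + 4 + 3 = 23.
Total exposure: 7 months.
After the second batch: Gamma(165 + 23, 34 + 7) = Gamma(188, 41).
Posterior mean = α'/β' = 188/41.

188/41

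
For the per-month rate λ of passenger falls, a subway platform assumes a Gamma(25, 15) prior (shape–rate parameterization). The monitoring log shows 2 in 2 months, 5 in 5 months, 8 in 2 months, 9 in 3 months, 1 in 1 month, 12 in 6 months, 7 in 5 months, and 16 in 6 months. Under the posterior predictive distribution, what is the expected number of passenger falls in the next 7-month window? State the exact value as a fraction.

119/9

Total count: 2 + 5 + 8 + 9 + 1 + 12 + 7 + 16 = 60.
Total exposure: 2 + 5 + 2 + 3 + 1 + 6 + 5 + 6 = 30 months.
By Gamma–Poisson conjugacy, the posterior is Gamma(α + Σx, β + Σt) = Gamma(25 + 60, 15 + 30) = Gamma(85, 45).
Predictive mean over a 7-month window = T·E[λ|data] = 7·85/45 = 119/9.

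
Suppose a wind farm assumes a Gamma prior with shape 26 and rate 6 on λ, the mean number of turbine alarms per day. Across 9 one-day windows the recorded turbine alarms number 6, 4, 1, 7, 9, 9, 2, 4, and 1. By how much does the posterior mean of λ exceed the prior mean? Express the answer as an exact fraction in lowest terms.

4/15

Total count: 6 + 4 + 1 + 7 + 9 + 9 + 2 + 4 + 1 = 43.
Total exposure: 9 days.
Conjugate update: add total count to the shape and total exposure to the rate, giving Gamma(69, 15).
Posterior mean = 69/15 = 23/5; prior mean = 26/6 = 13/3. Difference = 23/5 − 13/3 = 4/15.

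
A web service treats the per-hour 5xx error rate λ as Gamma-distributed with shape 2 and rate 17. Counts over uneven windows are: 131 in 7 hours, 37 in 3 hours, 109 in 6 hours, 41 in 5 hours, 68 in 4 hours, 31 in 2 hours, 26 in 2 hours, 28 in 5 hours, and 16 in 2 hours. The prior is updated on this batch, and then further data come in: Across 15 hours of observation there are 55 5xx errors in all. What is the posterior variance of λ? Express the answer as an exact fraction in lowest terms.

2/17

Total count: 131 + 37 + 109 + 41 + 68 + 31 + 26 + 28 + 16 = 487.
Total exposure: 7 + 3 + 6 + 5 + 4 + 2 + 2 + 5 + 2 = 36 hours.
After the first batch: Gamma(2 + 487, 17 + 36) = Gamma(489, 53).
Total count 55 over total exposure 15 hours.
After the second batch: Gamma(489 + 55, 53 + 15) = Gamma(544, 68).
Posterior variance = α'/β'² = 544/4624 = 2/17.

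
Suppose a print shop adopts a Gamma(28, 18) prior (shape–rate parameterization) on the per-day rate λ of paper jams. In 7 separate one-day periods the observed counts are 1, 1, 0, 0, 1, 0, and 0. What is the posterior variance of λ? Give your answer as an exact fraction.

31/625

Total count: 1 + 1 + 0 + 0 + 1 + 0 + 0 = 3.
Total exposure: 7 days.
By Gamma–Poisson conjugacy, the posterior is Gamma(α + Σx, β + Σt) = Gamma(28 + 3, 18 + 7) = Gamma(31, 25).
Posterior variance = α'/β'² = 31/625.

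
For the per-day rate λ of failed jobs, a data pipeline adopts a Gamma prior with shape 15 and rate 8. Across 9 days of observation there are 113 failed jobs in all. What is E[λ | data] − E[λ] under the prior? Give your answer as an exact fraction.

769/136

Total count 113 over total exposure 9 days.
Conjugate update: add total count to the shape and total exposure to the rate, giving Gamma(128, 17).
Posterior mean = 128/17 = 128/17; prior mean = 15/8 = 15/8. Difference = 128/17 − 15/8 = 769/136.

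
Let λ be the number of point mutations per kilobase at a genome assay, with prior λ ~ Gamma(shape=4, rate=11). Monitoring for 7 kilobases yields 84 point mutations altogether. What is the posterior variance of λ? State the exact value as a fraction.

22/81

Total count 84 over total exposure 7 kilobases.
Posterior: α' = 4 + 84 = 88, β' = 11 + 7 = 18.
Posterior variance = α'/β'² = 88/324 = 22/81.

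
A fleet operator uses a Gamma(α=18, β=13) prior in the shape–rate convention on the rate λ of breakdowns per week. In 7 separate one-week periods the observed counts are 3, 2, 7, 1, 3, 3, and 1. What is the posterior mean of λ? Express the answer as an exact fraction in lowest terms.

Total count: 3 + 2 + 7 + 1 + 3 + 3 + 1 = 20.
Total exposure: 7 weeks.
Conjugate update: add total count to the shape and total exposure to the rate, giving Gamma(38, 20).
Posterior mean = α'/β' = 38/20 = 19/10.

19/10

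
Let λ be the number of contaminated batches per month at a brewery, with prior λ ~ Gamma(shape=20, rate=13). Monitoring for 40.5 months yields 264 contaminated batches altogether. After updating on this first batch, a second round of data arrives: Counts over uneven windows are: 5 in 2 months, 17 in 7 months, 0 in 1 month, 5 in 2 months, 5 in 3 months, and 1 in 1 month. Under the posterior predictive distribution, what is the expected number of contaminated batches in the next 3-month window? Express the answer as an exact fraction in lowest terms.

Total count 264 over total exposure 40.5 months.
After the first batch: Gamma(20 + 264, 13 + 40.5) = Gamma(284, 107/2).
Total count: 5 + 17 + 0 + 5 + 5 + 1 = 33.
Total exposure: 2 + 7 + 1 + 2 + 3 + 1 = 16 months.
After the second batch: Gamma(284 + 33, 107/2 + 16) = Gamma(317, 139/2).
Predictive mean over a 3-month window = T·E[λ|data] = 3·317/(139/2) = 1902/139.

1902/139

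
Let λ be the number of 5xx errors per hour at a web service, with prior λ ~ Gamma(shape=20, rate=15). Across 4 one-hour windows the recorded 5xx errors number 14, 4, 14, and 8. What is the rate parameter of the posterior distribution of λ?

19

Total count: 14 + 4 + 14 + 8 = 40.
Total exposure: 4 hours.
By Gamma–Poisson conjugacy, the posterior is Gamma(α + Σx, β + Σt) = Gamma(20 + 40, 15 + 4) = Gamma(60, 19).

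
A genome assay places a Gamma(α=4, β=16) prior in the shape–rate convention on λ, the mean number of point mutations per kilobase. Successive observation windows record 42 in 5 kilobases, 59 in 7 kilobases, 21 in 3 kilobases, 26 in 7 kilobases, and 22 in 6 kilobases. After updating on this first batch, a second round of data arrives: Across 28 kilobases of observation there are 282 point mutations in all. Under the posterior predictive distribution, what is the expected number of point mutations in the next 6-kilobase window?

38

Total count: 42 + 59 + 21 + 26 + 22 = 170.
Total exposure: 5 + 7 + 3 + 7 + 6 = 28 kilobases.
After the first batch: Gamma(4 + 170, 16 + 28) = Gamma(174, 44).
Total count 282 over total exposure 28 kilobases.
After the second batch: Gamma(174 + 282, 44 + 28) = Gamma(456, 72).
Predictive mean over a 6-kilobase window = T·E[λ|data] = 6·456/72 = 38.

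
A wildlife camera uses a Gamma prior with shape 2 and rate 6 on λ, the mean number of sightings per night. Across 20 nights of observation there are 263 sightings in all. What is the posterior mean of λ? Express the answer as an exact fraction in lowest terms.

Total count 263 over total exposure 20 nights.
Conjugate update: add total count to the shape and total exposure to the rate, giving Gamma(265, 26).
Posterior mean = α'/β' = 265/26.

265/26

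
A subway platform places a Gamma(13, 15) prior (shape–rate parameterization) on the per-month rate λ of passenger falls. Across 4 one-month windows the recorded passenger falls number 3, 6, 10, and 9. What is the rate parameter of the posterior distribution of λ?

Total count: 3 + 6 + 10 + 9 = 28.
Total exposure: 4 months.
Gamma(α, β) with Poisson data over total exposure Σt gives posterior Gamma(α+Σx, β+Σt) = Gamma(41, 19).

19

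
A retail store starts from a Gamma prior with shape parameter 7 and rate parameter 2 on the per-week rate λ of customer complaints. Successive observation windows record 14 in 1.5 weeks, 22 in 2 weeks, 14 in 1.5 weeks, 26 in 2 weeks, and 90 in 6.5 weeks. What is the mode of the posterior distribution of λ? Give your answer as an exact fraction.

344/31

Total count: 14 + 22 + 14 + 26 + 90 = 166.
Total exposure: 1.5 + 2 + 1.5 + 2 + 6.5 = 13.5 weeks.
Gamma(α, β) with Poisson data over total exposure Σt gives posterior Gamma(α+Σx, β+Σt) = Gamma(173, 31/2).
Posterior mode = (α'−1)/β' = 172/(31/2) = 344/31.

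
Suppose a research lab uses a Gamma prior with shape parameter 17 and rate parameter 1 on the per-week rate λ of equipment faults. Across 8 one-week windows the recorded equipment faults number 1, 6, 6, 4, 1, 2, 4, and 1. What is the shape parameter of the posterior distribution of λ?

Total count: 1 + 6 + 6 + 4 + 1 + 2 + 4 + 1 = 25.
Total exposure: 8 weeks.
The Gamma prior is conjugate for the Poisson rate, so λ | data ~ Gamma(17+25, 1+8) = Gamma(42, 9).

42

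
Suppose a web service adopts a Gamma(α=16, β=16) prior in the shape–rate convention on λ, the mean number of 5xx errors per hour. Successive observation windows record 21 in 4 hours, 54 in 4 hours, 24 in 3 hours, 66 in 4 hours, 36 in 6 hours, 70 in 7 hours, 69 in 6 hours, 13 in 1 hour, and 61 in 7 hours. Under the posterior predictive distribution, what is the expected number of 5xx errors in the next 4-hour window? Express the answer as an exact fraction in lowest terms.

860/29

Total count: 21 + 54 + 24 + 66 + 36 + 70 + 69 + 13 + 61 = 414.
Total exposure: 4 + 4 + 3 + 4 + 6 + 7 + 6 + 1 + 7 = 42 hours.
Conjugate update: add total count to the shape and total exposure to the rate, giving Gamma(430, 58).
Predictive mean over a 4-hour window = T·E[λ|data] = 4·430/58 = 860/29.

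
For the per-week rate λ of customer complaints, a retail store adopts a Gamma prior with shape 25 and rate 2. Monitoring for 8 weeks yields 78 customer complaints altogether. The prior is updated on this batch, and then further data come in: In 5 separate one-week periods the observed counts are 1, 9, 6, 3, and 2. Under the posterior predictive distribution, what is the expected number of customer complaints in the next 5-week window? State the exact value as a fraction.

Total count 78 over total exposure 8 weeks.
After the first batch: Gamma(25 + 78, 2 + 8) = Gamma(103, 10).
Total count: 1 + 9 + 6 + 3 + 2 = 21.
Total exposure: 5 weeks.
After the second batch: Gamma(103 + 21, 10 + 5) = Gamma(124, 15).
Predictive mean over a 5-week window = T·E[λ|data] = 5·124/15 = 124/3.

124/3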